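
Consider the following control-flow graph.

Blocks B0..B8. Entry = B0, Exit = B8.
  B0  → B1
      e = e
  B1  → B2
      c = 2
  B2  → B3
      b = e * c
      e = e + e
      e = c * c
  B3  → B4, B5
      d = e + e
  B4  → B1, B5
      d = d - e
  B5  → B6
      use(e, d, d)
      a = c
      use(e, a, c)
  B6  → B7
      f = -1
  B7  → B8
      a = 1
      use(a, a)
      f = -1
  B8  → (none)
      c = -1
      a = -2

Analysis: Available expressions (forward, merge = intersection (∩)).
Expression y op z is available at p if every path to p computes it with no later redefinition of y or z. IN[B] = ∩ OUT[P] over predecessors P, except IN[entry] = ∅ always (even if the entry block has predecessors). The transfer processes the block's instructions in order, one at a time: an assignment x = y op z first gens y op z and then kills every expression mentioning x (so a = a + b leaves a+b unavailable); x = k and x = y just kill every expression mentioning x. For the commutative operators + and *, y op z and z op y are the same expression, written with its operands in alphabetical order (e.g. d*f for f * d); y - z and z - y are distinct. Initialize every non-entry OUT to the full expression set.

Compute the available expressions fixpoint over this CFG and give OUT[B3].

Answer: {c*c, e+e}

Working:
Fixpoint table:
  B0:  IN={}  OUT={}
  B1:  IN={}  OUT={}
  B2:  IN={}  OUT={c*c}
  B3:  IN={c*c}  OUT={c*c, e+e}
  B4:  IN={c*c, e+e}  OUT={c*c, e+e}
  B5:  IN={c*c, e+e}  OUT={c*c, e+e}
  B6:  IN={c*c, e+e}  OUT={c*c, e+e}
  B7:  IN={c*c, e+e}  OUT={c*c, e+e}
  B8:  IN={c*c, e+e}  OUT={e+e}

Merge at B3: IN[B3] = OUT[B2] = {c*c}
Applying B3's transfer function to that IN value gives OUT[B3] (row B3 above).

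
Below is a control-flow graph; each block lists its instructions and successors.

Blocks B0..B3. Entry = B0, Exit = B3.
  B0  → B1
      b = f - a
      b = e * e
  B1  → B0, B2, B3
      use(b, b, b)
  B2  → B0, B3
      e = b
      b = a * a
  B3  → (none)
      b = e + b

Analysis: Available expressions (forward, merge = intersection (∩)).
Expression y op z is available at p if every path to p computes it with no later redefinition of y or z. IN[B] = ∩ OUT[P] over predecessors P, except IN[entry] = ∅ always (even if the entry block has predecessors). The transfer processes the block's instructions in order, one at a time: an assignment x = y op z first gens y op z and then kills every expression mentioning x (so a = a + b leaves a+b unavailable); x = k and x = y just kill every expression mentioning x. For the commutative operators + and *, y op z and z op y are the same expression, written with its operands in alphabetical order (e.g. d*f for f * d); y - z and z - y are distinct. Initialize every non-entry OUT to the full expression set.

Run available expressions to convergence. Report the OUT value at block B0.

Converged values:
  B0:   IN={}   OUT={e*e, f-a}
  B1:   IN={e*e, f-a}   OUT={e*e, f-a}
  B2:   IN={e*e, f-a}   OUT={a*a, f-a}
  B3:   IN={f-a}   OUT={f-a}

Merge at B0 (entry node, so the boundary value {} is joined with the incoming edge(s)): IN[B0] = {} ∩ OUT[B1] ∩ OUT[B2] = {}
Applying B0's transfer function to that IN value gives OUT[B0] (row B0 above).

Answer: {e*e, f-a}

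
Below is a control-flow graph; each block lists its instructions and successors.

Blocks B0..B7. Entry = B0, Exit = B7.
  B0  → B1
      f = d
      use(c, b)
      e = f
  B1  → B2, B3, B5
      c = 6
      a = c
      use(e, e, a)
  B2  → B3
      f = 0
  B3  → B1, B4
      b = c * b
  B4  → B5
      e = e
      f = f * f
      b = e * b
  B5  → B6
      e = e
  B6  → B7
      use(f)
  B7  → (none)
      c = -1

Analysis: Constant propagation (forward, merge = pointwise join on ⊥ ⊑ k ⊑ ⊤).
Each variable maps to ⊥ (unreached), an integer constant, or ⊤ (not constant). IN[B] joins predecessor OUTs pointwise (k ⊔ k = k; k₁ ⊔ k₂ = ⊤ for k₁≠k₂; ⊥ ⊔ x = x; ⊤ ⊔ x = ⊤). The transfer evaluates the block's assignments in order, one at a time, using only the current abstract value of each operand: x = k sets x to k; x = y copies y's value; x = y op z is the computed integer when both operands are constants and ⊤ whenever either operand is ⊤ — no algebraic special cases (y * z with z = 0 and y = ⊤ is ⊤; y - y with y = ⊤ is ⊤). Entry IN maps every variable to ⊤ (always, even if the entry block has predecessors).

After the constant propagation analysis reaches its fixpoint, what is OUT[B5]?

Per-block solution:
  B0: | IN=(all ⊤) | OUT=(all ⊤)
  B1: | IN=(all ⊤) | OUT={a:6, c:6; rest ⊤}
  B2: | IN={a:6, c:6; rest ⊤} | OUT={a:6, c:6, f:0; rest ⊤}
  B3: | IN={a:6, c:6; rest ⊤} | OUT={a:6, c:6; rest ⊤}
  B4: | IN={a:6, c:6; rest ⊤} | OUT={a:6, c:6; rest ⊤}
  B5: | IN={a:6, c:6; rest ⊤} | OUT={a:6, c:6; rest ⊤}
  B6: | IN={a:6, c:6; rest ⊤} | OUT={a:6, c:6; rest ⊤}
  B7: | IN={a:6, c:6; rest ⊤} | OUT={a:6, c:-1; rest ⊤}

Merge at B5: IN[B5] = OUT[B1] ⊔ OUT[B4] = {a: 6, b: ⊤, c: 6, d: ⊤, e: ⊤, f: ⊤}
Applying B5's transfer function to that IN value gives OUT[B5] (row B5 above).

Answer: {a: 6, b: ⊤, c: 6, d: ⊤, e: ⊤, f: ⊤}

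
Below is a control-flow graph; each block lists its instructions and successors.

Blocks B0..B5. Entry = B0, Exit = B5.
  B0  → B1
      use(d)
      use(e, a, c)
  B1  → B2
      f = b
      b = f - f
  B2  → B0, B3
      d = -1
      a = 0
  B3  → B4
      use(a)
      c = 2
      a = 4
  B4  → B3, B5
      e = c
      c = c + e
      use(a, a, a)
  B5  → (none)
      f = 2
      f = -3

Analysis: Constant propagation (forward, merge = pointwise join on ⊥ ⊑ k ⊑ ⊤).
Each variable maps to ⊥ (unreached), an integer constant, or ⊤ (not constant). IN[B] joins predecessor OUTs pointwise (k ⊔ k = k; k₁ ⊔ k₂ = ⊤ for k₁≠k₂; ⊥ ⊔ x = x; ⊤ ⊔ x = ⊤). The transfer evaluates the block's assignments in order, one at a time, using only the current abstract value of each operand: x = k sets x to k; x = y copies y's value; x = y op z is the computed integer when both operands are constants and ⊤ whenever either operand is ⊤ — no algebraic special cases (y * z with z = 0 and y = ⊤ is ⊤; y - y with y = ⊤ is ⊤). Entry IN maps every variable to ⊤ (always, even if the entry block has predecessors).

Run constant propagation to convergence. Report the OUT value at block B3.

Fixpoint table:
  B0:  IN=(all ⊤)  OUT=(all ⊤)
  B1:  IN=(all ⊤)  OUT=(all ⊤)
  B2:  IN=(all ⊤)  OUT={a:0, d:-1; rest ⊤}
  B3:  IN={d:-1; rest ⊤}  OUT={a:4, c:2, d:-1; rest ⊤}
  B4:  IN={a:4, c:2, d:-1; rest ⊤}  OUT={a:4, c:4, d:-1, e:2; rest ⊤}
  B5:  IN={a:4, c:4, d:-1, e:2; rest ⊤}  OUT={a:4, c:4, d:-1, e:2, f:-3; rest ⊤}

Merge at B3: IN[B3] = OUT[B2] ⊔ OUT[B4] = {a: ⊤, b: ⊤, c: ⊤, d: -1, e: ⊤, f: ⊤}
Applying B3's transfer function to that IN value gives OUT[B3] (row B3 above).

Answer: {a: 4, b: ⊤, c: 2, d: -1, e: ⊤, f: ⊤}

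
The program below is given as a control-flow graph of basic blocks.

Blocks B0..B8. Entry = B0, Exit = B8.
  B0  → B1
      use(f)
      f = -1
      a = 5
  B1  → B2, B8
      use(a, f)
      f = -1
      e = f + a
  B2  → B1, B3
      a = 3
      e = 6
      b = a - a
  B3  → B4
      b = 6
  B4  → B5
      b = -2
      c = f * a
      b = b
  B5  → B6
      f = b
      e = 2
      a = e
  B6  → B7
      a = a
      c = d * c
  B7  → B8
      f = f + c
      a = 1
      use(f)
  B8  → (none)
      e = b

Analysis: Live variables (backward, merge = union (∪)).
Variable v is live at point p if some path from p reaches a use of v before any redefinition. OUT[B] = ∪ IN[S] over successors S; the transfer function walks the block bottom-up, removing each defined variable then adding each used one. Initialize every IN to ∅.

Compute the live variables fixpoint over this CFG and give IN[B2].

Converged values:
  B0:   IN={b, d, f}   OUT={a, b, d, f}
  B1:   IN={a, b, d, f}   OUT={b, d, f}
  B2:   IN={d, f}   OUT={a, b, d, f}
  B3:   IN={a, d, f}   OUT={a, d, f}
  B4:   IN={a, d, f}   OUT={b, c, d}
  B5:   IN={b, c, d}   OUT={a, b, c, d, f}
  B6:   IN={a, b, c, d, f}   OUT={b, c, f}
  B7:   IN={b, c, f}   OUT={b}
  B8:   IN={b}   OUT={}

Merge at B2: OUT[B2] = IN[B1] ⊔ IN[B3] = {a, b, d, f}
Applying B2's transfer function to that OUT value gives IN[B2] (row B2 above).

Answer: {d, f}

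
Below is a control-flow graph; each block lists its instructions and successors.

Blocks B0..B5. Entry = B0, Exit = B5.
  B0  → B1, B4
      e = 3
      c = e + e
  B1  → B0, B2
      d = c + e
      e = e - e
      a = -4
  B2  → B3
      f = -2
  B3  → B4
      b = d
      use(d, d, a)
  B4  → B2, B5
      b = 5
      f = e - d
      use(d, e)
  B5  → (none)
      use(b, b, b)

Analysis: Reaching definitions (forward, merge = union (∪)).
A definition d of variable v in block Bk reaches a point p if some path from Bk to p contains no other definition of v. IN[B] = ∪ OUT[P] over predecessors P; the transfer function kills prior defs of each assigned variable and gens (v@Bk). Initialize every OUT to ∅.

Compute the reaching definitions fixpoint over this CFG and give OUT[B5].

Per-block solution:
  B0:   IN={a@B1, c@B0, d@B1, e@B1}   OUT={a@B1, c@B0, d@B1, e@B0}
  B1:   IN={a@B1, c@B0, d@B1, e@B0}   OUT={a@B1, c@B0, d@B1, e@B1}
  B2:   IN={a@B1, b@B4, c@B0, d@B1, e@B0, e@B1, f@B4}   OUT={a@B1, b@B4, c@B0, d@B1, e@B0, e@B1, f@B2}
  B3:   IN={a@B1, b@B4, c@B0, d@B1, e@B0, e@B1, f@B2}   OUT={a@B1, b@B3, c@B0, d@B1, e@B0, e@B1, f@B2}
  B4:   IN={a@B1, b@B3, c@B0, d@B1, e@B0, e@B1, f@B2}   OUT={a@B1, b@B4, c@B0, d@B1, e@B0, e@B1, f@B4}
  B5:   IN={a@B1, b@B4, c@B0, d@B1, e@B0, e@B1, f@B4}   OUT={a@B1, b@B4, c@B0, d@B1, e@B0, e@B1, f@B4}

Merge at B5: IN[B5] = OUT[B4] = {a@B1, b@B4, c@B0, d@B1, e@B0, e@B1, f@B4}
Applying B5's transfer function to that IN value gives OUT[B5] (row B5 above).

Answer: {a@B1, b@B4, c@B0, d@B1, e@B0, e@B1, f@B4}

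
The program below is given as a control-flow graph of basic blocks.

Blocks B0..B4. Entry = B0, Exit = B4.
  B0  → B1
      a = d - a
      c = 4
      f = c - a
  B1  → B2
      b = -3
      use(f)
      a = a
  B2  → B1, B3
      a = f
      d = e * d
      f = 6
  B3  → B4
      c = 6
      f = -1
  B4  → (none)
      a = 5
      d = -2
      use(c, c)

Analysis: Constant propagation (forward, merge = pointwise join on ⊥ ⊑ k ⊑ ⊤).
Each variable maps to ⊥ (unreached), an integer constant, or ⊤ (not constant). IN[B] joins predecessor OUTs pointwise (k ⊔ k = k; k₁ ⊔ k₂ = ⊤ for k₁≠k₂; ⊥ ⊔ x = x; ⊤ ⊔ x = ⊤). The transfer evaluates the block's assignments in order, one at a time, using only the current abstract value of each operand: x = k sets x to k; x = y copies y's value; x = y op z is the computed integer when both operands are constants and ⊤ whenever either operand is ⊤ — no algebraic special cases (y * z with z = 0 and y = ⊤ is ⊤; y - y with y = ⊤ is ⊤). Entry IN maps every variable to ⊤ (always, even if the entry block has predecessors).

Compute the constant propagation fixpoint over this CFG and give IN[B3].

Answer: {a: ⊤, b: -3, c: 4, d: ⊤, e: ⊤, f: 6}

Trace:
Fixpoint table:
  B0:  IN=(all ⊤)  OUT={c:4; rest ⊤}
  B1:  IN={c:4; rest ⊤}  OUT={b:-3, c:4; rest ⊤}
  B2:  IN={b:-3, c:4; rest ⊤}  OUT={b:-3, c:4, f:6; rest ⊤}
  B3:  IN={b:-3, c:4, f:6; rest ⊤}  OUT={b:-3, c:6, f:-1; rest ⊤}
  B4:  IN={b:-3, c:6, f:-1; rest ⊤}  OUT={a:5, b:-3, c:6, d:-2, f:-1; rest ⊤}

Merge at B3: IN[B3] = OUT[B2] = {a: ⊤, b: -3, c: 4, d: ⊤, e: ⊤, f: 6}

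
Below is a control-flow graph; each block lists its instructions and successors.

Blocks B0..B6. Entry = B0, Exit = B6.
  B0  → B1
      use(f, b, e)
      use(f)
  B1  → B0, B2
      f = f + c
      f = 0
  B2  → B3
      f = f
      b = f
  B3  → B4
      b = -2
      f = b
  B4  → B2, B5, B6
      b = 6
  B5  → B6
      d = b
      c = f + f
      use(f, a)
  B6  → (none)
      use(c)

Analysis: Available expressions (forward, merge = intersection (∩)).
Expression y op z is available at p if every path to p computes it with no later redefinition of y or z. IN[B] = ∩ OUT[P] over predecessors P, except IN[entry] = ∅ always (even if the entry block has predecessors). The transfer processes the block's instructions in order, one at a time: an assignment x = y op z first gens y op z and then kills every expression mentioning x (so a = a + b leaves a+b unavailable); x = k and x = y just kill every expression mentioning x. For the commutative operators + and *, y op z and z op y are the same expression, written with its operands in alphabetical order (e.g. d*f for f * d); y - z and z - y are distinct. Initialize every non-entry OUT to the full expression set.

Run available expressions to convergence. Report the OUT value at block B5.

Answer: {f+f}

Derivation:
Fixpoint table:
  B0:  IN={}  OUT={}
  B1:  IN={}  OUT={}
  B2:  IN={}  OUT={}
  B3:  IN={}  OUT={}
  B4:  IN={}  OUT={}
  B5:  IN={}  OUT={f+f}
  B6:  IN={}  OUT={}

Merge at B5: IN[B5] = OUT[B4] = {}
Applying B5's transfer function to that IN value gives OUT[B5] (row B5 above).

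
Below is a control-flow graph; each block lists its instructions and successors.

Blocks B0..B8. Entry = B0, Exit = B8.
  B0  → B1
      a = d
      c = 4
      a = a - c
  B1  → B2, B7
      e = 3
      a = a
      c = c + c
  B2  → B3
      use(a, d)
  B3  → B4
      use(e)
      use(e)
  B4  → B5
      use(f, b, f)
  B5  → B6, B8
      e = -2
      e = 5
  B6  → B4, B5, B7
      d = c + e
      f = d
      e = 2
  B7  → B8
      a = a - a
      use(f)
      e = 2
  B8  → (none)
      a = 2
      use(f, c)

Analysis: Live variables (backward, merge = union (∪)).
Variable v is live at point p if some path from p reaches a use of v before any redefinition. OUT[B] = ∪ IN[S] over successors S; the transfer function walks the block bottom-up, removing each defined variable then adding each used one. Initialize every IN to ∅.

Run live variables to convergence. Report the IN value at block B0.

Answer: {b, d, f}

Derivation:
Fixpoint table:
  B0:   IN={b, d, f}   OUT={a, b, c, d, f}
  B1:   IN={a, b, c, d, f}   OUT={a, b, c, d, e, f}
  B2:   IN={a, b, c, d, e, f}   OUT={a, b, c, e, f}
  B3:   IN={a, b, c, e, f}   OUT={a, b, c, f}
  B4:   IN={a, b, c, f}   OUT={a, b, c, f}
  B5:   IN={a, b, c, f}   OUT={a, b, c, e, f}
  B6:   IN={a, b, c, e}   OUT={a, b, c, f}
  B7:   IN={a, c, f}   OUT={c, f}
  B8:   IN={c, f}   OUT={}

Merge at B0: OUT[B0] = IN[B1] = {a, b, c, d, f}
Applying B0's transfer function to that OUT value gives IN[B0] (row B0 above).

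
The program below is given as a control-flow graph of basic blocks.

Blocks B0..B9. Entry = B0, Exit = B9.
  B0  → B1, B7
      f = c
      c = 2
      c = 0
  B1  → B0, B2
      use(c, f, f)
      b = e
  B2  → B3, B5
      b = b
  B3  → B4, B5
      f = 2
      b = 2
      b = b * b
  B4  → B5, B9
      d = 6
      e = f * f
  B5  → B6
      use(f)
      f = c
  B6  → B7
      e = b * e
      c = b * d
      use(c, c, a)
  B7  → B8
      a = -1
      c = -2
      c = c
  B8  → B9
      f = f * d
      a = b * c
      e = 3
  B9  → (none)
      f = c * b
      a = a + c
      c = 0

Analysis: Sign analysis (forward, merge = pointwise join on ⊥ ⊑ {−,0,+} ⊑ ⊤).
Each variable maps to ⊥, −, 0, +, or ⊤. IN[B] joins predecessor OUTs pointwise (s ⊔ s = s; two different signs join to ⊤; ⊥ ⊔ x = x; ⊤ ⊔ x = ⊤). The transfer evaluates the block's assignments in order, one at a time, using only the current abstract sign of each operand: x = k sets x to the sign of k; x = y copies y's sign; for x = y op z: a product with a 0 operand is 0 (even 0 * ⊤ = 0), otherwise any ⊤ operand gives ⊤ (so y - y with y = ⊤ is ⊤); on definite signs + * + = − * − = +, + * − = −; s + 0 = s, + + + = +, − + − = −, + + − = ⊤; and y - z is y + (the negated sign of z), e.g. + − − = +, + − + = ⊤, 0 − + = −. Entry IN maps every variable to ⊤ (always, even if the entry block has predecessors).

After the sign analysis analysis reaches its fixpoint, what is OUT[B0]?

Answer: {a: ⊤, b: ⊤, c: 0, d: ⊤, e: ⊤, f: ⊤}

Derivation:
Per-block solution:
  B0: | IN=(all ⊤) | OUT={c:0; rest ⊤}
  B1: | IN={c:0; rest ⊤} | OUT={c:0; rest ⊤}
  B2: | IN={c:0; rest ⊤} | OUT={c:0; rest ⊤}
  B3: | IN={c:0; rest ⊤} | OUT={b:+, c:0, f:+; rest ⊤}
  B4: | IN={b:+, c:0, f:+; rest ⊤} | OUT={b:+, c:0, d:+, e:+, f:+; rest ⊤}
  B5: | IN={c:0; rest ⊤} | OUT={c:0, f:0; rest ⊤}
  B6: | IN={c:0, f:0; rest ⊤} | OUT={f:0; rest ⊤}
  B7: | IN=(all ⊤) | OUT={a:-, c:-; rest ⊤}
  B8: | IN={a:-, c:-; rest ⊤} | OUT={c:-, e:+; rest ⊤}
  B9: | IN={e:+; rest ⊤} | OUT={c:0, e:+; rest ⊤}

Merge at B0 (entry node, so the boundary value (all ⊤) is joined with the incoming edge(s)): IN[B0] = (all ⊤) ⊔ OUT[B1] = {a: ⊤, b: ⊤, c: ⊤, d: ⊤, e: ⊤, f: ⊤}
Applying B0's transfer function to that IN value gives OUT[B0] (row B0 above).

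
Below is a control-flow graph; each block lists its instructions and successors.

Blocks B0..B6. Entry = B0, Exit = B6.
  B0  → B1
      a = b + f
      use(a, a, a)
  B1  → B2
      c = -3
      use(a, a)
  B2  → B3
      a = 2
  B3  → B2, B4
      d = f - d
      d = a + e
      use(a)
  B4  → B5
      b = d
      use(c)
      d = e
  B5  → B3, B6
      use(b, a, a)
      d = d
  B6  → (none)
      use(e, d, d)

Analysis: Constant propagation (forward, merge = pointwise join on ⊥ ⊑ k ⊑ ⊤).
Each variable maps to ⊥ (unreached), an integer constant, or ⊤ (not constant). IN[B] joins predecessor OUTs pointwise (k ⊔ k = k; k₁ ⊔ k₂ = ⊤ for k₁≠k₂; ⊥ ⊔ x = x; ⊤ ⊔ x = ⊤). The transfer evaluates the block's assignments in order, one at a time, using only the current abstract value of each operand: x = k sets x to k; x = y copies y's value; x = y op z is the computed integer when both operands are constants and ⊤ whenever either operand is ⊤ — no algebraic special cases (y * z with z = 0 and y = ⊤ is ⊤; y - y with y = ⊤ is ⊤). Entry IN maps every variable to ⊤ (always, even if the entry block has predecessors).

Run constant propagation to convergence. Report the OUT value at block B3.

Answer: {a: 2, b: ⊤, c: -3, d: ⊤, e: ⊤, f: ⊤}

Derivation:
Converged values:
  B0:   IN=(all ⊤)   OUT=(all ⊤)
  B1:   IN=(all ⊤)   OUT={c:-3; rest ⊤}
  B2:   IN={c:-3; rest ⊤}   OUT={a:2, c:-3; rest ⊤}
  B3:   IN={a:2, c:-3; rest ⊤}   OUT={a:2, c:-3; rest ⊤}
  B4:   IN={a:2, c:-3; rest ⊤}   OUT={a:2, c:-3; rest ⊤}
  B5:   IN={a:2, c:-3; rest ⊤}   OUT={a:2, c:-3; rest ⊤}
  B6:   IN={a:2, c:-3; rest ⊤}   OUT={a:2, c:-3; rest ⊤}

Merge at B3: IN[B3] = OUT[B2] ⊔ OUT[B5] = {a: 2, b: ⊤, c: -3, d: ⊤, e: ⊤, f: ⊤}
Applying B3's transfer function to that IN value gives OUT[B3] (row B3 above).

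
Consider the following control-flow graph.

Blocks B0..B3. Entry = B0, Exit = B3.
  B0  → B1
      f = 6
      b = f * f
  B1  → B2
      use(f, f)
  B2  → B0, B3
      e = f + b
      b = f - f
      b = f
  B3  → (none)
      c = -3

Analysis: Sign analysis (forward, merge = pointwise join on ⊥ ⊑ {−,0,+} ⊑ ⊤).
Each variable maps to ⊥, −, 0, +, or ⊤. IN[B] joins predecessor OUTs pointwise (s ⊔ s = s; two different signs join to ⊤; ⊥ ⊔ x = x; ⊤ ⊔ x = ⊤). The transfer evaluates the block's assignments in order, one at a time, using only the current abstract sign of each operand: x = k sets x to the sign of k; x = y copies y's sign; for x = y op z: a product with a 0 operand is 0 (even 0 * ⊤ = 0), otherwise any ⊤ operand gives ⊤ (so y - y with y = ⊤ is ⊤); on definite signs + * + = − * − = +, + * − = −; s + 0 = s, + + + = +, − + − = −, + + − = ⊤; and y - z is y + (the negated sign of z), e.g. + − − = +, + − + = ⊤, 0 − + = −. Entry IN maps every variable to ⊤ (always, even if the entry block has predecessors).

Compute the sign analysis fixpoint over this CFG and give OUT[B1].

Answer: {a: ⊤, b: +, c: ⊤, d: ⊤, e: ⊤, f: +}

Working:
Fixpoint table:
  B0: | IN=(all ⊤) | OUT={b:+, f:+; rest ⊤}
  B1: | IN={b:+, f:+; rest ⊤} | OUT={b:+, f:+; rest ⊤}
  B2: | IN={b:+, f:+; rest ⊤} | OUT={b:+, e:+, f:+; rest ⊤}
  B3: | IN={b:+, e:+, f:+; rest ⊤} | OUT={b:+, c:-, e:+, f:+; rest ⊤}

Merge at B1: IN[B1] = OUT[B0] = {a: ⊤, b: +, c: ⊤, d: ⊤, e: ⊤, f: +}
Applying B1's transfer function to that IN value gives OUT[B1] (row B1 above).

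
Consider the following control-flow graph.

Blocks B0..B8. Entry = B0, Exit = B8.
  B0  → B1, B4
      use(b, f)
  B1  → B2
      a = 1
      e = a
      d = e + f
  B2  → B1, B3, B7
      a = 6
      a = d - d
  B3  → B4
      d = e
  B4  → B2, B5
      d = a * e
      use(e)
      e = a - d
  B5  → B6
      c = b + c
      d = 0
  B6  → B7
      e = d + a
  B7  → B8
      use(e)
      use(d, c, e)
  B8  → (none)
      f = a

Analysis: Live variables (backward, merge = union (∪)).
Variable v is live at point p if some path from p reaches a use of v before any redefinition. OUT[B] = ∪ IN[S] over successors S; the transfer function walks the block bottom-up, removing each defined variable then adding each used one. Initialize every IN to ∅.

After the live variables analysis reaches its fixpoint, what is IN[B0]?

Fixpoint table:
  B0:  IN={a, b, c, e, f}  OUT={a, b, c, e, f}
  B1:  IN={b, c, f}  OUT={b, c, d, e, f}
  B2:  IN={b, c, d, e, f}  OUT={a, b, c, d, e, f}
  B3:  IN={a, b, c, e, f}  OUT={a, b, c, e, f}
  B4:  IN={a, b, c, e, f}  OUT={a, b, c, d, e, f}
  B5:  IN={a, b, c}  OUT={a, c, d}
  B6:  IN={a, c, d}  OUT={a, c, d, e}
  B7:  IN={a, c, d, e}  OUT={a}
  B8:  IN={a}  OUT={}

Merge at B0: OUT[B0] = IN[B1] ⊔ IN[B4] = {a, b, c, e, f}
Applying B0's transfer function to that OUT value gives IN[B0] (row B0 above).

Answer: {a, b, c, e, f}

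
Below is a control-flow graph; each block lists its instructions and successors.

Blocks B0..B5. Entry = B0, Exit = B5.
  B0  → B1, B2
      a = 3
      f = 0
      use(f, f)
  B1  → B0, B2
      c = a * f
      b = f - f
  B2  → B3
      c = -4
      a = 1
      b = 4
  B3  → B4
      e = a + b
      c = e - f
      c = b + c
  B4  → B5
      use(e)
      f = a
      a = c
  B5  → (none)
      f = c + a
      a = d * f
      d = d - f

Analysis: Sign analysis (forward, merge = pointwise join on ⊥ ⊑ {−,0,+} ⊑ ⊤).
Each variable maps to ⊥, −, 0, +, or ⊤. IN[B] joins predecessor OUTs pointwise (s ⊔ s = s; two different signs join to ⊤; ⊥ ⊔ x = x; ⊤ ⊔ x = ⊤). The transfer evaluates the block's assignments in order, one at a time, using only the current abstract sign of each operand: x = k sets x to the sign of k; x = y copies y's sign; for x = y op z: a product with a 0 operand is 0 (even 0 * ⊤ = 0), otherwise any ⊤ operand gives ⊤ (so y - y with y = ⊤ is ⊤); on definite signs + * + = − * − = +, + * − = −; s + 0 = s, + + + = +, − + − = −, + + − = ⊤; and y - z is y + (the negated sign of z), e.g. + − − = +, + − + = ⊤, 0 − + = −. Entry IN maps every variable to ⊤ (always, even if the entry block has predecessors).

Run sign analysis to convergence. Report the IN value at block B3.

Answer: {a: +, b: +, c: -, d: ⊤, e: ⊤, f: 0}

Trace:
Per-block solution:
  B0:   IN=(all ⊤)   OUT={a:+, f:0; rest ⊤}
  B1:   IN={a:+, f:0; rest ⊤}   OUT={a:+, b:0, c:0, f:0; rest ⊤}
  B2:   IN={a:+, f:0; rest ⊤}   OUT={a:+, b:+, c:-, f:0; rest ⊤}
  B3:   IN={a:+, b:+, c:-, f:0; rest ⊤}   OUT={a:+, b:+, c:+, e:+, f:0; rest ⊤}
  B4:   IN={a:+, b:+, c:+, e:+, f:0; rest ⊤}   OUT={a:+, b:+, c:+, e:+, f:+; rest ⊤}
  B5:   IN={a:+, b:+, c:+, e:+, f:+; rest ⊤}   OUT={b:+, c:+, e:+, f:+; rest ⊤}

Merge at B3: IN[B3] = OUT[B2] = {a: +, b: +, c: -, d: ⊤, e: ⊤, f: 0}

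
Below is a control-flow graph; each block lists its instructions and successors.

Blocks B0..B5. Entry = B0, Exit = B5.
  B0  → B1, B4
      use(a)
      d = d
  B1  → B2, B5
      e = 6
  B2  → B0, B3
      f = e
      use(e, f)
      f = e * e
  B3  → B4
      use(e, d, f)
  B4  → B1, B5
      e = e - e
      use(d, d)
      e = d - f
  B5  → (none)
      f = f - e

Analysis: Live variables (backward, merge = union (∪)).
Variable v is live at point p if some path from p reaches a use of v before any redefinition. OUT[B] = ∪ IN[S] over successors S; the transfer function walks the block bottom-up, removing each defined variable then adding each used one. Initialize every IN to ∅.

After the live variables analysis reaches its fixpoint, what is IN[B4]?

Fixpoint table:
  B0:  IN={a, d, e, f}  OUT={a, d, e, f}
  B1:  IN={a, d, f}  OUT={a, d, e, f}
  B2:  IN={a, d, e}  OUT={a, d, e, f}
  B3:  IN={a, d, e, f}  OUT={a, d, e, f}
  B4:  IN={a, d, e, f}  OUT={a, d, e, f}
  B5:  IN={e, f}  OUT={}

Merge at B4: OUT[B4] = IN[B1] ⊔ IN[B5] = {a, d, e, f}
Applying B4's transfer function to that OUT value gives IN[B4] (row B4 above).

Answer: {a, d, e, f}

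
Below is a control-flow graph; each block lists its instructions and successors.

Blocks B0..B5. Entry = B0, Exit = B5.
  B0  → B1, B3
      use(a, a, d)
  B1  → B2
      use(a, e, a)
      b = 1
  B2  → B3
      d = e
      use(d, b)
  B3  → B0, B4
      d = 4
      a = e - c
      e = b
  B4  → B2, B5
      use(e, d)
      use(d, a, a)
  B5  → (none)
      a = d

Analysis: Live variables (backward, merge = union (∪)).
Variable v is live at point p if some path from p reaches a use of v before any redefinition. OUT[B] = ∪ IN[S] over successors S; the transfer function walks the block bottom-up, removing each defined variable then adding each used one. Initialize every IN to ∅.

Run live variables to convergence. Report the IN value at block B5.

Answer: {d}

Derivation:
Fixpoint table:
  B0:  IN={a, b, c, d, e}  OUT={a, b, c, e}
  B1:  IN={a, c, e}  OUT={b, c, e}
  B2:  IN={b, c, e}  OUT={b, c, e}
  B3:  IN={b, c, e}  OUT={a, b, c, d, e}
  B4:  IN={a, b, c, d, e}  OUT={b, c, d, e}
  B5:  IN={d}  OUT={}

B5 is the boundary node: OUT[B5] = {}
Applying B5's transfer function to that OUT value gives IN[B5] (row B5 above).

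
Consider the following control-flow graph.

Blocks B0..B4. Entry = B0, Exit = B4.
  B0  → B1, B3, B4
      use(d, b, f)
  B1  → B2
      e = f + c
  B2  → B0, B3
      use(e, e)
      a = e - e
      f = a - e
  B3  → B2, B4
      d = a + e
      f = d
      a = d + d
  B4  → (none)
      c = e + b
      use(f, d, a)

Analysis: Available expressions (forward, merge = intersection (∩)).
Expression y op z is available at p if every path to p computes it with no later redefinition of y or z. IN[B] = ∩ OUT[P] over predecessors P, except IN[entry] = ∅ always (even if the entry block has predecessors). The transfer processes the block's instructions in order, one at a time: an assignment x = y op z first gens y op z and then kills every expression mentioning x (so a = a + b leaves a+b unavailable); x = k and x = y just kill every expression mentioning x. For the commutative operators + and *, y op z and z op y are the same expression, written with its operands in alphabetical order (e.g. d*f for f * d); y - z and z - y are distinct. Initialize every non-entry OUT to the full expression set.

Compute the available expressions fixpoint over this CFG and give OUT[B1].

Answer: {c+f}

Derivation:
Per-block solution:
  B0:  IN={}  OUT={}
  B1:  IN={}  OUT={c+f}
  B2:  IN={}  OUT={a-e, e-e}
  B3:  IN={}  OUT={d+d}
  B4:  IN={}  OUT={b+e}

Merge at B1: IN[B1] = OUT[B0] = {}
Applying B1's transfer function to that IN value gives OUT[B1] (row B1 above).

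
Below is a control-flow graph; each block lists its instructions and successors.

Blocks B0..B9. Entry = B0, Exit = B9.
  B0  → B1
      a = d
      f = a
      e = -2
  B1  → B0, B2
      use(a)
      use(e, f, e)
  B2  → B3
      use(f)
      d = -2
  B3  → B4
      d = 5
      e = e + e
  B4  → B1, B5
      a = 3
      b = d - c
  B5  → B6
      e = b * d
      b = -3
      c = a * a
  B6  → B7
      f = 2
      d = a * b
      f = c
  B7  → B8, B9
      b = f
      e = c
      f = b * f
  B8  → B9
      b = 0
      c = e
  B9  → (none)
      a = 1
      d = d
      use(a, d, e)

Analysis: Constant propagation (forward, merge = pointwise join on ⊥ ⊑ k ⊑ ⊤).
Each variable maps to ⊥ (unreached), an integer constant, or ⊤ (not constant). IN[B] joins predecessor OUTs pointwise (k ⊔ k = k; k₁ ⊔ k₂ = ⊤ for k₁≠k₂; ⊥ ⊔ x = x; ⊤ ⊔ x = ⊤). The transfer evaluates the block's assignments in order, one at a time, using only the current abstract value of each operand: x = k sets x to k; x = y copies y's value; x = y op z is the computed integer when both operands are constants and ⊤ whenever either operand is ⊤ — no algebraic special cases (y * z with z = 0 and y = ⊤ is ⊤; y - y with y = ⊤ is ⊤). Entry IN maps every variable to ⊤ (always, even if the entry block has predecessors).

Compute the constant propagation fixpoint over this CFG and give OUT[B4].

Converged values:
  B0:   IN=(all ⊤)   OUT={e:-2; rest ⊤}
  B1:   IN=(all ⊤)   OUT=(all ⊤)
  B2:   IN=(all ⊤)   OUT={d:-2; rest ⊤}
  B3:   IN={d:-2; rest ⊤}   OUT={d:5; rest ⊤}
  B4:   IN={d:5; rest ⊤}   OUT={a:3, d:5; rest ⊤}
  B5:   IN={a:3, d:5; rest ⊤}   OUT={a:3, b:-3, c:9, d:5; rest ⊤}
  B6:   IN={a:3, b:-3, c:9, d:5; rest ⊤}   OUT={a:3, b:-3, c:9, d:-9, f:9; rest ⊤}
  B7:   IN={a:3, b:-3, c:9, d:-9, f:9; rest ⊤}   OUT={a:3, b:9, c:9, d:-9, e:9, f:81; rest ⊤}
  B8:   IN={a:3, b:9, c:9, d:-9, e:9, f:81; rest ⊤}   OUT={a:3, b:0, c:9, d:-9, e:9, f:81; rest ⊤}
  B9:   IN={a:3, c:9, d:-9, e:9, f:81; rest ⊤}   OUT={a:1, c:9, d:-9, e:9, f:81; rest ⊤}

Merge at B4: IN[B4] = OUT[B3] = {a: ⊤, b: ⊤, c: ⊤, d: 5, e: ⊤, f: ⊤}
Applying B4's transfer function to that IN value gives OUT[B4] (row B4 above).

Answer: {a: 3, b: ⊤, c: ⊤, d: 5, e: ⊤, f: ⊤}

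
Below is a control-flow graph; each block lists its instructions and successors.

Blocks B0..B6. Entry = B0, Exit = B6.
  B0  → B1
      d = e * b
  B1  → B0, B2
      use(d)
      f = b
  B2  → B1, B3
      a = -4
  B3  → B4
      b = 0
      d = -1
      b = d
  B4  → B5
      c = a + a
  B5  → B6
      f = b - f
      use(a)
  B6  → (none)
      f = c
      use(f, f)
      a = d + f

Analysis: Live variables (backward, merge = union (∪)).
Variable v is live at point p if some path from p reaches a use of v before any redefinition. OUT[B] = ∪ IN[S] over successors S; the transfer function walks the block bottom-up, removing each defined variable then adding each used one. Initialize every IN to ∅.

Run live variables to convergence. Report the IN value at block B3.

Answer: {a, f}

Derivation:
Fixpoint table:
  B0: | IN={b, e} | OUT={b, d, e}
  B1: | IN={b, d, e} | OUT={b, d, e, f}
  B2: | IN={b, d, e, f} | OUT={a, b, d, e, f}
  B3: | IN={a, f} | OUT={a, b, d, f}
  B4: | IN={a, b, d, f} | OUT={a, b, c, d, f}
  B5: | IN={a, b, c, d, f} | OUT={c, d}
  B6: | IN={c, d} | OUT={}

Merge at B3: OUT[B3] = IN[B4] = {a, b, d, f}
Applying B3's transfer function to that OUT value gives IN[B3] (row B3 above).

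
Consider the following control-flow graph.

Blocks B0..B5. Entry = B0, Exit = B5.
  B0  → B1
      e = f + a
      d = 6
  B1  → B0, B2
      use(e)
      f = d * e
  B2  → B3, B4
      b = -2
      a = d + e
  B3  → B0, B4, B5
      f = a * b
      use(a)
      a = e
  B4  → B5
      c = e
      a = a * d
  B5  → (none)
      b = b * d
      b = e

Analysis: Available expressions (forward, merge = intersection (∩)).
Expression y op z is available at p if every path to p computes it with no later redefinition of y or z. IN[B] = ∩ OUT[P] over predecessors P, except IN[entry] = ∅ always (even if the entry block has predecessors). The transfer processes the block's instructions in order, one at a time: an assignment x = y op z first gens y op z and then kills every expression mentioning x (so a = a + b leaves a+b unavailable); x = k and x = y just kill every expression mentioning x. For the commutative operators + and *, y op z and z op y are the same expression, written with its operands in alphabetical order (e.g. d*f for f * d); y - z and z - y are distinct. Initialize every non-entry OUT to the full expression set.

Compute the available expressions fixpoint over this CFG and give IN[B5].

Per-block solution:
  B0: | IN={} | OUT={a+f}
  B1: | IN={a+f} | OUT={d*e}
  B2: | IN={d*e} | OUT={d*e, d+e}
  B3: | IN={d*e, d+e} | OUT={d*e, d+e}
  B4: | IN={d*e, d+e} | OUT={d*e, d+e}
  B5: | IN={d*e, d+e} | OUT={d*e, d+e}

Merge at B5: IN[B5] = OUT[B3] ∩ OUT[B4] = {d*e, d+e}

Answer: {d*e, d+e}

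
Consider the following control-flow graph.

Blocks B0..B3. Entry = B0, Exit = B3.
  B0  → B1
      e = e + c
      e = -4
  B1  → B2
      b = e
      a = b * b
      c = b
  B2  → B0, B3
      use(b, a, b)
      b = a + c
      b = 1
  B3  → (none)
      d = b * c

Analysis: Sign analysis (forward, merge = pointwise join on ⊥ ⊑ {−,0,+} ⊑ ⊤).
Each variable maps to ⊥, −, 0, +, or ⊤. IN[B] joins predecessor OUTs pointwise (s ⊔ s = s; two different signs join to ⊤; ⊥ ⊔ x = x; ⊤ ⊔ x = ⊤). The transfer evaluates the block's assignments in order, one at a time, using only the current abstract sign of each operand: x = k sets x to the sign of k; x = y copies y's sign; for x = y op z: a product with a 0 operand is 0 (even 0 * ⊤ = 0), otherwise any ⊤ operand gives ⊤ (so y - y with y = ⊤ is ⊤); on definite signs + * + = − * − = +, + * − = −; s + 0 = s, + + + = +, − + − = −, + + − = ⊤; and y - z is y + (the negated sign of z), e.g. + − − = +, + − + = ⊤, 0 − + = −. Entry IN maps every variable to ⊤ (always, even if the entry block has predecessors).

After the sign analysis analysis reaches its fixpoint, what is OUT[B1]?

Fixpoint table:
  B0: | IN=(all ⊤) | OUT={e:-; rest ⊤}
  B1: | IN={e:-; rest ⊤} | OUT={a:+, b:-, c:-, e:-; rest ⊤}
  B2: | IN={a:+, b:-, c:-, e:-; rest ⊤} | OUT={a:+, b:+, c:-, e:-; rest ⊤}
  B3: | IN={a:+, b:+, c:-, e:-; rest ⊤} | OUT={a:+, b:+, c:-, d:-, e:-; rest ⊤}

Merge at B1: IN[B1] = OUT[B0] = {a: ⊤, b: ⊤, c: ⊤, d: ⊤, e: -, f: ⊤}
Applying B1's transfer function to that IN value gives OUT[B1] (row B1 above).

Answer: {a: +, b: -, c: -, d: ⊤, e: -, f: ⊤}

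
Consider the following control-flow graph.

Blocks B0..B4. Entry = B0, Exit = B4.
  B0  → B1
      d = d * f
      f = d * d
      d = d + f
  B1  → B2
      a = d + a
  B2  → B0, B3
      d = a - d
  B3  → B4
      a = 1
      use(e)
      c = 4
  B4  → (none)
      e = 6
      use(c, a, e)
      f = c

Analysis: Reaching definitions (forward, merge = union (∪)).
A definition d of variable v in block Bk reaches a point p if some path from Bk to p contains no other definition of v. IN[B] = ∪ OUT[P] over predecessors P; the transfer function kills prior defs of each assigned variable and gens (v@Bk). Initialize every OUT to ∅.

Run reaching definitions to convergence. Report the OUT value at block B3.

Per-block solution:
  B0:   IN={a@B1, d@B2, f@B0}   OUT={a@B1, d@B0, f@B0}
  B1:   IN={a@B1, d@B0, f@B0}   OUT={a@B1, d@B0, f@B0}
  B2:   IN={a@B1, d@B0, f@B0}   OUT={a@B1, d@B2, f@B0}
  B3:   IN={a@B1, d@B2, f@B0}   OUT={a@B3, c@B3, d@B2, f@B0}
  B4:   IN={a@B3, c@B3, d@B2, f@B0}   OUT={a@B3, c@B3, d@B2, e@B4, f@B4}

Merge at B3: IN[B3] = OUT[B2] = {a@B1, d@B2, f@B0}
Applying B3's transfer function to that IN value gives OUT[B3] (row B3 above).

Answer: {a@B3, c@B3, d@B2, f@B0}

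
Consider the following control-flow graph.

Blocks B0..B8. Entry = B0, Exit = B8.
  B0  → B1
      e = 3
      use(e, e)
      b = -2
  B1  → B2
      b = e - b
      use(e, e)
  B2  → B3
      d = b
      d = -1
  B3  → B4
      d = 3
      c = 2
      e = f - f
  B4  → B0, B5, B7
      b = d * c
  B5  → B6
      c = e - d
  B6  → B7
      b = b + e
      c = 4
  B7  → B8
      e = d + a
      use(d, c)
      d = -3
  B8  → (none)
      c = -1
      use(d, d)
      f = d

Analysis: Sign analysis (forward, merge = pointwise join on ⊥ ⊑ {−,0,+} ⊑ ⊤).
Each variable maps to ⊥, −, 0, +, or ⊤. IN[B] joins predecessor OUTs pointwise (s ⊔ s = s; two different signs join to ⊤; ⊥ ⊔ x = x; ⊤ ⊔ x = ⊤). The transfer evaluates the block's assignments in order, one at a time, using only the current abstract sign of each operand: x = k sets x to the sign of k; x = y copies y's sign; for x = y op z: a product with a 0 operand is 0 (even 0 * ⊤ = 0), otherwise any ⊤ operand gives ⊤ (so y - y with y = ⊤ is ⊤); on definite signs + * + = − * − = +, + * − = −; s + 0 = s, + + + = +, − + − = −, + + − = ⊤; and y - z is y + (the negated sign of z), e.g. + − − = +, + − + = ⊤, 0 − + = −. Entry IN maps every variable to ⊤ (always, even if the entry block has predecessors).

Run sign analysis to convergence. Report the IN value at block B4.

Converged values:
  B0: | IN=(all ⊤) | OUT={b:-, e:+; rest ⊤}
  B1: | IN={b:-, e:+; rest ⊤} | OUT={b:+, e:+; rest ⊤}
  B2: | IN={b:+, e:+; rest ⊤} | OUT={b:+, d:-, e:+; rest ⊤}
  B3: | IN={b:+, d:-, e:+; rest ⊤} | OUT={b:+, c:+, d:+; rest ⊤}
  B4: | IN={b:+, c:+, d:+; rest ⊤} | OUT={b:+, c:+, d:+; rest ⊤}
  B5: | IN={b:+, c:+, d:+; rest ⊤} | OUT={b:+, d:+; rest ⊤}
  B6: | IN={b:+, d:+; rest ⊤} | OUT={c:+, d:+; rest ⊤}
  B7: | IN={c:+, d:+; rest ⊤} | OUT={c:+, d:-; rest ⊤}
  B8: | IN={c:+, d:-; rest ⊤} | OUT={c:-, d:-, f:-; rest ⊤}

Merge at B4: IN[B4] = OUT[B3] = {a: ⊤, b: +, c: +, d: +, e: ⊤, f: ⊤}

Answer: {a: ⊤, b: +, c: +, d: +, e: ⊤, f: ⊤}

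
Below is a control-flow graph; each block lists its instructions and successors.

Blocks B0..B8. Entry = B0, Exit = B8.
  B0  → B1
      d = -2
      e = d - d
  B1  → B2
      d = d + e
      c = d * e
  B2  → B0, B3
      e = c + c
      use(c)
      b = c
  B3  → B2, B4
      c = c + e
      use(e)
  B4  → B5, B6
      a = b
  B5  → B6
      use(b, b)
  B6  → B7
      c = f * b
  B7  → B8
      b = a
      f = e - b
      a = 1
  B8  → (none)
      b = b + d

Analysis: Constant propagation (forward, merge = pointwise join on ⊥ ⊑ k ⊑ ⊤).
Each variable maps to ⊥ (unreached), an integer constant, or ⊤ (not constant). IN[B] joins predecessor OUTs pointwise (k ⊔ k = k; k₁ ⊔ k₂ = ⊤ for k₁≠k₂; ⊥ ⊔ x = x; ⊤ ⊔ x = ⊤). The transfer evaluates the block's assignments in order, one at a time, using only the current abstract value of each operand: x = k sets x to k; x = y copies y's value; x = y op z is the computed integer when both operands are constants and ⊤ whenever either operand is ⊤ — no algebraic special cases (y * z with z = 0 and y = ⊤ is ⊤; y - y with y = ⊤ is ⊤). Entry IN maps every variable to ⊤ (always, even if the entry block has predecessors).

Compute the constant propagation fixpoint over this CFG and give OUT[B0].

Converged values:
  B0:   IN=(all ⊤)   OUT={d:-2, e:0; rest ⊤}
  B1:   IN={d:-2, e:0; rest ⊤}   OUT={c:0, d:-2, e:0; rest ⊤}
  B2:   IN={c:0, d:-2, e:0; rest ⊤}   OUT={b:0, c:0, d:-2, e:0; rest ⊤}
  B3:   IN={b:0, c:0, d:-2, e:0; rest ⊤}   OUT={b:0, c:0, d:-2, e:0; rest ⊤}
  B4:   IN={b:0, c:0, d:-2, e:0; rest ⊤}   OUT={a:0, b:0, c:0, d:-2, e:0; rest ⊤}
  B5:   IN={a:0, b:0, c:0, d:-2, e:0; rest ⊤}   OUT={a:0, b:0, c:0, d:-2, e:0; rest ⊤}
  B6:   IN={a:0, b:0, c:0, d:-2, e:0; rest ⊤}   OUT={a:0, b:0, d:-2, e:0; rest ⊤}
  B7:   IN={a:0, b:0, d:-2, e:0; rest ⊤}   OUT={a:1, b:0, d:-2, e:0, f:0; rest ⊤}
  B8:   IN={a:1, b:0, d:-2, e:0, f:0; rest ⊤}   OUT={a:1, b:-2, d:-2, e:0, f:0; rest ⊤}

Merge at B0 (entry node, so the boundary value (all ⊤) is joined with the incoming edge(s)): IN[B0] = (all ⊤) ⊔ OUT[B2] = {a: ⊤, b: ⊤, c: ⊤, d: ⊤, e: ⊤, f: ⊤}
Applying B0's transfer function to that IN value gives OUT[B0] (row B0 above).

Answer: {a: ⊤, b: ⊤, c: ⊤, d: -2, e: 0, f: ⊤}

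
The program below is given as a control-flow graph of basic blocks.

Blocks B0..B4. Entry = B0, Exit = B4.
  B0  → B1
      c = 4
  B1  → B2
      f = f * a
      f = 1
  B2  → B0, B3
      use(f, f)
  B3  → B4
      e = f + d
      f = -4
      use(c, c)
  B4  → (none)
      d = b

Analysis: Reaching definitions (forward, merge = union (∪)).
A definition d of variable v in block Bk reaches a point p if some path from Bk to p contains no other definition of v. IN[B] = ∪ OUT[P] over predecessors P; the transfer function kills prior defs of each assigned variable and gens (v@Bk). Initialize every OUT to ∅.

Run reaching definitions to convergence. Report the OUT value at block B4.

Answer: {c@B0, d@B4, e@B3, f@B3}

Derivation:
Per-block solution:
  B0:  IN={c@B0, f@B1}  OUT={c@B0, f@B1}
  B1:  IN={c@B0, f@B1}  OUT={c@B0, f@B1}
  B2:  IN={c@B0, f@B1}  OUT={c@B0, f@B1}
  B3:  IN={c@B0, f@B1}  OUT={c@B0, e@B3, f@B3}
  B4:  IN={c@B0, e@B3, f@B3}  OUT={c@B0, d@B4, e@B3, f@B3}

Merge at B4: IN[B4] = OUT[B3] = {c@B0, e@B3, f@B3}
Applying B4's transfer function to that IN value gives OUT[B4] (row B4 above).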